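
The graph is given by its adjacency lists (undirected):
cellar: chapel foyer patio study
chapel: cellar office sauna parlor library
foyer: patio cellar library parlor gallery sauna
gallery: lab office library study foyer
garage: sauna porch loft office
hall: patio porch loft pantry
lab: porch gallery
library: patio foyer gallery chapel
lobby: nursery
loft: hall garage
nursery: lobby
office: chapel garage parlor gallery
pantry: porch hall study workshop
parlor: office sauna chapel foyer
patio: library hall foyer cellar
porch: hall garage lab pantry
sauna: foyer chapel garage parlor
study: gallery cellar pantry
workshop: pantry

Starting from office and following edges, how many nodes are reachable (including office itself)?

17

BFS from office visits: office, chapel, garage, parlor, gallery, cellar, sauna, library, porch, loft, foyer, lab, study, patio, hall, pantry, workshop
Reachable nodes: 17 of 19 total.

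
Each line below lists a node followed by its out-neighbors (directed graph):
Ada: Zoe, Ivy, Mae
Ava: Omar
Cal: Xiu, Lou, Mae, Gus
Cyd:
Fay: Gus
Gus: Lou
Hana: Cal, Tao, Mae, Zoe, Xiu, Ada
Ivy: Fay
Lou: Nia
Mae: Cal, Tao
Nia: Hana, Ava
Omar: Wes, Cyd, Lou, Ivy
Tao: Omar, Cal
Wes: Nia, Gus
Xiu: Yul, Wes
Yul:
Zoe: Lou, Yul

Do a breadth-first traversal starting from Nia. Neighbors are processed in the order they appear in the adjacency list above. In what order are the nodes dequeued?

Nia, Hana, Ava, Cal, Tao, Mae, Zoe, Xiu, Ada, Omar, Lou, Gus, Yul, Wes, Ivy, Cyd, Fay

Visit Nia; enqueue Hana, Ava → queue [Hana, Ava]
Visit Hana; enqueue Cal, Tao, Mae, Zoe, Xiu, Ada → queue [Ava, Cal, Tao, Mae, Zoe, Xiu, Ada]
Visit Ava; enqueue Omar → queue [Cal, Tao, Mae, Zoe, Xiu, Ada, Omar]
Visit Cal; enqueue Lou, Gus → queue [Tao, Mae, Zoe, Xiu, Ada, Omar, Lou, Gus]
Visit Tao → queue [Mae, Zoe, Xiu, Ada, Omar, Lou, Gus]
Visit Mae → queue [Zoe, Xiu, Ada, Omar, Lou, Gus]
Visit Zoe; enqueue Yul → queue [Xiu, Ada, Omar, Lou, Gus, Yul]
Visit Xiu; enqueue Wes → queue [Ada, Omar, Lou, Gus, Yul, Wes]
Visit Ada; enqueue Ivy → queue [Omar, Lou, Gus, Yul, Wes, Ivy]
Visit Omar; enqueue Cyd → queue [Lou, Gus, Yul, Wes, Ivy, Cyd]
Visit Lou → queue [Gus, Yul, Wes, Ivy, Cyd]
Visit Gus → queue [Yul, Wes, Ivy, Cyd]
Visit Yul → queue [Wes, Ivy, Cyd]
Visit Wes → queue [Ivy, Cyd]
Visit Ivy; enqueue Fay → queue [Cyd, Fay]
Visit Cyd → queue [Fay]
Visit Fay → queue []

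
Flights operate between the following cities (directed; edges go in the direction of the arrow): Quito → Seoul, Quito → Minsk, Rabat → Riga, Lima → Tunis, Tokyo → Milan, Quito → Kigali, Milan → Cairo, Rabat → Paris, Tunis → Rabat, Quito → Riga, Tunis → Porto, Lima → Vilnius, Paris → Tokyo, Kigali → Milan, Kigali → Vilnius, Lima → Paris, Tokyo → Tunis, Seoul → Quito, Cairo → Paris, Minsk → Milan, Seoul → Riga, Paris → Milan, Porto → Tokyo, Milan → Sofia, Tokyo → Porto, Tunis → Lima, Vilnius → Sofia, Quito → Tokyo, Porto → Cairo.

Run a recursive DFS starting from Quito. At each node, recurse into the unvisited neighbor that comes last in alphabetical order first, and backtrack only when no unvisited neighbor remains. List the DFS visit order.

Quito, Tokyo, Tunis, Rabat, Riga, Paris, Milan, Sofia, Cairo, Porto, Lima, Vilnius, Seoul, Minsk, Kigali

Visit Quito
Quito → Tokyo
Tokyo → Tunis
Tunis → Rabat
Rabat → Riga
Rabat → Paris
Paris → Milan
Milan → Sofia
Milan → Cairo
Tunis → Porto
Tunis → Lima
Lima → Vilnius
Quito → Seoul
Quito → Minsk
Quito → Kigali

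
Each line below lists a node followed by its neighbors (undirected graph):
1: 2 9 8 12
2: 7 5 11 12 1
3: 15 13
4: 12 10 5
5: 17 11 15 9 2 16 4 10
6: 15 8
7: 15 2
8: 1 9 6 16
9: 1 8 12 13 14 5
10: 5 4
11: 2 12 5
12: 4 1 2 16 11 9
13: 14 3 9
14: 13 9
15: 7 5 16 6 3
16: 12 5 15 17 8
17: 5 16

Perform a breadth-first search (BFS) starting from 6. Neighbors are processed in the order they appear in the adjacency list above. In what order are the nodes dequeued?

Visit 6; enqueue 15, 8 → queue [15, 8]
Visit 15; enqueue 7, 5, 16, 3 → queue [8, 7, 5, 16, 3]
Visit 8; enqueue 1, 9 → queue [7, 5, 16, 3, 1, 9]
Visit 7; enqueue 2 → queue [5, 16, 3, 1, 9, 2]
Visit 5; enqueue 17, 11, 4, 10 → queue [16, 3, 1, 9, 2, 17, 11, 4, 10]
Visit 16; enqueue 12 → queue [3, 1, 9, 2, 17, 11, 4, 10, 12]
Visit 3; enqueue 13 → queue [1, 9, 2, 17, 11, 4, 10, 12, 13]
Visit 1 → queue [9, 2, 17, 11, 4, 10, 12, 13]
Visit 9; enqueue 14 → queue [2, 17, 11, 4, 10, 12, 13, 14]
Visit 2 → queue [17, 11, 4, 10, 12, 13, 14]
Visit 17 → queue [11, 4, 10, 12, 13, 14]
Visit 11 → queue [4, 10, 12, 13, 14]
Visit 4 → queue [10, 12, 13, 14]
Visit 10 → queue [12, 13, 14]
Visit 12 → queue [13, 14]
Visit 13 → queue [14]
Visit 14 → queue []

6 15 8 7 5 16 3 1 9 2 17 11 4 10 12 13 14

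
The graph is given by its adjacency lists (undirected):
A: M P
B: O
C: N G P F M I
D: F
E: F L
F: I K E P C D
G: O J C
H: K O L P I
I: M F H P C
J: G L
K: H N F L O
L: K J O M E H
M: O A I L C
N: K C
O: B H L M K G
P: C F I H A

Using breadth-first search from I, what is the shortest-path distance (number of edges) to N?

2

Level 0: I
Level 1: C, F, H, M, P
Level 2: A, D, E, G, K, L, N, O
Level 3: B, J
N first appears at level 2.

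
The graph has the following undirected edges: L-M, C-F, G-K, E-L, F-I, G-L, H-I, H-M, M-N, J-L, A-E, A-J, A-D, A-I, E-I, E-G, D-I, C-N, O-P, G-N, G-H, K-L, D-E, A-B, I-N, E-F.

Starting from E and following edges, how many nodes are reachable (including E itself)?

BFS from E visits: E, A, D, F, G, I, L, B, J, C, H, K, N, M
Reachable nodes: 14 of 16 total.

14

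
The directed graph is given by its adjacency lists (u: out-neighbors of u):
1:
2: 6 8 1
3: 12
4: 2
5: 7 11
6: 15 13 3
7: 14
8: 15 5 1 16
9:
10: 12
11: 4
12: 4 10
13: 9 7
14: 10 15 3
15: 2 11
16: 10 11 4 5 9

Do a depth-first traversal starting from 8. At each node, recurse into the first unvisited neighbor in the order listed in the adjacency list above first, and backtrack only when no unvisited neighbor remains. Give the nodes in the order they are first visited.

Visit 8
8 → 15
15 → 2
2 → 6
6 → 13
13 → 9
13 → 7
7 → 14
14 → 10
10 → 12
12 → 4
14 → 3
2 → 1
15 → 11
8 → 5
8 → 16

8 -> 15 -> 2 -> 6 -> 13 -> 9 -> 7 -> 14 -> 10 -> 12 -> 4 -> 3 -> 1 -> 11 -> 5 -> 16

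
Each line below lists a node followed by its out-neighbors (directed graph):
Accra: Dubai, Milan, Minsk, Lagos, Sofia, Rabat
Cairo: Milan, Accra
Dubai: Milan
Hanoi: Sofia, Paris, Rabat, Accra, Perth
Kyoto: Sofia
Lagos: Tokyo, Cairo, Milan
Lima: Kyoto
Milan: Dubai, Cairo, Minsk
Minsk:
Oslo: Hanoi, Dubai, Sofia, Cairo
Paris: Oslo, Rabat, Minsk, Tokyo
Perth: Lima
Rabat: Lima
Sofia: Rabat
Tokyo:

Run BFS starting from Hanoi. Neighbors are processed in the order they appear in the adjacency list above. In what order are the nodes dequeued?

Hanoi, Sofia, Paris, Rabat, Accra, Perth, Oslo, Minsk, Tokyo, Lima, Dubai, Milan, Lagos, Cairo, Kyoto

Visit Hanoi; enqueue Sofia, Paris, Rabat, Accra, Perth → queue [Sofia, Paris, Rabat, Accra, Perth]
Visit Sofia → queue [Paris, Rabat, Accra, Perth]
Visit Paris; enqueue Oslo, Minsk, Tokyo → queue [Rabat, Accra, Perth, Oslo, Minsk, Tokyo]
Visit Rabat; enqueue Lima → queue [Accra, Perth, Oslo, Minsk, Tokyo, Lima]
Visit Accra; enqueue Dubai, Milan, Lagos → queue [Perth, Oslo, Minsk, Tokyo, Lima, Dubai, Milan, Lagos]
Visit Perth → queue [Oslo, Minsk, Tokyo, Lima, Dubai, Milan, Lagos]
Visit Oslo; enqueue Cairo → queue [Minsk, Tokyo, Lima, Dubai, Milan, Lagos, Cairo]
Visit Minsk → queue [Tokyo, Lima, Dubai, Milan, Lagos, Cairo]
Visit Tokyo → queue [Lima, Dubai, Milan, Lagos, Cairo]
Visit Lima; enqueue Kyoto → queue [Dubai, Milan, Lagos, Cairo, Kyoto]
Visit Dubai → queue [Milan, Lagos, Cairo, Kyoto]
Visit Milan → queue [Lagos, Cairo, Kyoto]
Visit Lagos → queue [Cairo, Kyoto]
Visit Cairo → queue [Kyoto]
Visit Kyoto → queue []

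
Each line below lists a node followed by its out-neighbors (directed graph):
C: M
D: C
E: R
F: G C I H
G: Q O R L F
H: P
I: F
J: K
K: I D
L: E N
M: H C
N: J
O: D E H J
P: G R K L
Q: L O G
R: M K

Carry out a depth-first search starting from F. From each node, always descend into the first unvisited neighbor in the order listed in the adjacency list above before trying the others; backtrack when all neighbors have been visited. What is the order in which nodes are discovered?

F -> G -> Q -> L -> E -> R -> M -> H -> P -> K -> I -> D -> C -> N -> J -> O

Visit F
F → G
G → Q
Q → L
L → E
E → R
R → M
M → H
H → P
P → K
K → I
K → D
D → C
L → N
N → J
Q → O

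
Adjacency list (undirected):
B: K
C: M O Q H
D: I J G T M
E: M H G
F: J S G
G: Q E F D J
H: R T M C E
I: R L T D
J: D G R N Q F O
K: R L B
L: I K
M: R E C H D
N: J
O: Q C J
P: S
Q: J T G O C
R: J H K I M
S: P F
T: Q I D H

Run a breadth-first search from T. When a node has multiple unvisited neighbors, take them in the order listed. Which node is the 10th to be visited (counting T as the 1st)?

R

Visit T; enqueue Q, I, D, H → queue [Q, I, D, H]
Visit Q; enqueue J, G, O, C → queue [I, D, H, J, G, O, C]
Visit I; enqueue R, L → queue [D, H, J, G, O, C, R, L]
Visit D; enqueue M → queue [H, J, G, O, C, R, L, M]
Visit H; enqueue E → queue [J, G, O, C, R, L, M, E]
Visit J; enqueue N, F → queue [G, O, C, R, L, M, E, N, F]
Visit G → queue [O, C, R, L, M, E, N, F]
Visit O → queue [C, R, L, M, E, N, F]
Visit C → queue [R, L, M, E, N, F]
Visit R; enqueue K → queue [L, M, E, N, F, K]
Visit L → queue [M, E, N, F, K]
Visit M → queue [E, N, F, K]
Visit E → queue [N, F, K]
Visit N → queue [F, K]
Visit F; enqueue S → queue [K, S]
Visit K; enqueue B → queue [S, B]
Visit S; enqueue P → queue [B, P]
Visit B → queue [P]
Visit P → queue []

Visit order: T, Q, I, D, H, J, G, O, C, R, L, M, E, N, F, K, S, B, P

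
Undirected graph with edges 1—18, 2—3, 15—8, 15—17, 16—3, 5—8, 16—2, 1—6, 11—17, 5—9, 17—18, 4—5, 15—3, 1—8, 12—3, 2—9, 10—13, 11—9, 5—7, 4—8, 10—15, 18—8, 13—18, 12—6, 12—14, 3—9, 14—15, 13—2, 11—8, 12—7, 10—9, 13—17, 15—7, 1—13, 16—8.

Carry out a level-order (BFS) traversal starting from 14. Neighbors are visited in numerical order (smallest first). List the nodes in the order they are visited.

Visit 14; enqueue 12, 15 → queue [12, 15]
Visit 12; enqueue 3, 6, 7 → queue [15, 3, 6, 7]
Visit 15; enqueue 8, 10, 17 → queue [3, 6, 7, 8, 10, 17]
Visit 3; enqueue 2, 9, 16 → queue [6, 7, 8, 10, 17, 2, 9, 16]
Visit 6; enqueue 1 → queue [7, 8, 10, 17, 2, 9, 16, 1]
Visit 7; enqueue 5 → queue [8, 10, 17, 2, 9, 16, 1, 5]
Visit 8; enqueue 4, 11, 18 → queue [10, 17, 2, 9, 16, 1, 5, 4, 11, 18]
Visit 10; enqueue 13 → queue [17, 2, 9, 16, 1, 5, 4, 11, 18, 13]
Visit 17 → queue [2, 9, 16, 1, 5, 4, 11, 18, 13]
Visit 2 → queue [9, 16, 1, 5, 4, 11, 18, 13]
Visit 9 → queue [16, 1, 5, 4, 11, 18, 13]
Visit 16 → queue [1, 5, 4, 11, 18, 13]
Visit 1 → queue [5, 4, 11, 18, 13]
Visit 5 → queue [4, 11, 18, 13]
Visit 4 → queue [11, 18, 13]
Visit 11 → queue [18, 13]
Visit 18 → queue [13]
Visit 13 → queue []

14, 12, 15, 3, 6, 7, 8, 10, 17, 2, 9, 16, 1, 5, 4, 11, 18, 13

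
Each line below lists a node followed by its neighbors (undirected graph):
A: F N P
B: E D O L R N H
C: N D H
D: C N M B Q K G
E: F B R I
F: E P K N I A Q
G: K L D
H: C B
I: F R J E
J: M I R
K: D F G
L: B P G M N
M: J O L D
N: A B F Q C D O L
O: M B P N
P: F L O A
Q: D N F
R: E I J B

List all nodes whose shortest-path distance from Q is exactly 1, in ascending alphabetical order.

D, F, N

Level 0: Q
Level 1: D, F, N
Level 2: A, B, C, E, G, I, K, L, M, O, P
Level 3: H, J, R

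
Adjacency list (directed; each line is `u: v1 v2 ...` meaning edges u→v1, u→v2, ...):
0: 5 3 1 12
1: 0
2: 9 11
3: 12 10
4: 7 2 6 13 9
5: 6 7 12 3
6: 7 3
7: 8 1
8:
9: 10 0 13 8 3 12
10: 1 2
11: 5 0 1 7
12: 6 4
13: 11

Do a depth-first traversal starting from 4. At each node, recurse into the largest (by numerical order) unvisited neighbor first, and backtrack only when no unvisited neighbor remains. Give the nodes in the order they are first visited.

4 -> 13 -> 11 -> 7 -> 8 -> 1 -> 0 -> 12 -> 6 -> 3 -> 10 -> 2 -> 9 -> 5

Visit 4
4 → 13
13 → 11
11 → 7
7 → 8
7 → 1
1 → 0
0 → 12
12 → 6
6 → 3
3 → 10
10 → 2
2 → 9
0 → 5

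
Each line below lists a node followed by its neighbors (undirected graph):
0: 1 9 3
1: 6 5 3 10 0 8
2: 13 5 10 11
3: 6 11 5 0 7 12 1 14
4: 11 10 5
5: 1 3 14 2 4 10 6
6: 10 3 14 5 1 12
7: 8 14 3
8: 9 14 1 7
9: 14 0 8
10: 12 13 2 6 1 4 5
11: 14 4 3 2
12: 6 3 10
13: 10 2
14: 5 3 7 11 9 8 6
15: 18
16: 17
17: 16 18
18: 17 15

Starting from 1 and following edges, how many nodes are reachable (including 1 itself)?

15

BFS from 1 visits: 1, 0, 3, 5, 6, 8, 10, 9, 7, 11, 12, 14, 2, 4, 13
Reachable nodes: 15 of 19 total.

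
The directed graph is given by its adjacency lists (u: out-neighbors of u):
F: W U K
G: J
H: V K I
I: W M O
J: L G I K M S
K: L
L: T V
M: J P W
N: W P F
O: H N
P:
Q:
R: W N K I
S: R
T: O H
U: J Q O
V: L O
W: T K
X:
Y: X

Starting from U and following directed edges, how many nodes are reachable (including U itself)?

18

BFS from U visits: U, J, O, Q, G, I, K, L, M, S, H, N, W, T, V, P, R, F
Reachable nodes: 18 of 20 total.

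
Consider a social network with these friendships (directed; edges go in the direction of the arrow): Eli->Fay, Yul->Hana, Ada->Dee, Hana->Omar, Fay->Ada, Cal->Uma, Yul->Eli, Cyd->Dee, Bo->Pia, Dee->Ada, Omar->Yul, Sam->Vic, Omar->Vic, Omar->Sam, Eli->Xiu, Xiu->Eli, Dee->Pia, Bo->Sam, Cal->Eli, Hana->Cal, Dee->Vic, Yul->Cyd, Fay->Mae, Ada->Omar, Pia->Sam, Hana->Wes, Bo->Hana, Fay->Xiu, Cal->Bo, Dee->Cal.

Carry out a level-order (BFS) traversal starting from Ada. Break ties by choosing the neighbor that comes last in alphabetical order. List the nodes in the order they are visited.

Ada, Omar, Dee, Yul, Vic, Sam, Pia, Cal, Hana, Eli, Cyd, Uma, Bo, Wes, Xiu, Fay, Mae

Visit Ada; enqueue Omar, Dee → queue [Omar, Dee]
Visit Omar; enqueue Yul, Vic, Sam → queue [Dee, Yul, Vic, Sam]
Visit Dee; enqueue Pia, Cal → queue [Yul, Vic, Sam, Pia, Cal]
Visit Yul; enqueue Hana, Eli, Cyd → queue [Vic, Sam, Pia, Cal, Hana, Eli, Cyd]
Visit Vic → queue [Sam, Pia, Cal, Hana, Eli, Cyd]
Visit Sam → queue [Pia, Cal, Hana, Eli, Cyd]
Visit Pia → queue [Cal, Hana, Eli, Cyd]
Visit Cal; enqueue Uma, Bo → queue [Hana, Eli, Cyd, Uma, Bo]
Visit Hana; enqueue Wes → queue [Eli, Cyd, Uma, Bo, Wes]
Visit Eli; enqueue Xiu, Fay → queue [Cyd, Uma, Bo, Wes, Xiu, Fay]
Visit Cyd → queue [Uma, Bo, Wes, Xiu, Fay]
Visit Uma → queue [Bo, Wes, Xiu, Fay]
Visit Bo → queue [Wes, Xiu, Fay]
Visit Wes → queue [Xiu, Fay]
Visit Xiu → queue [Fay]
Visit Fay; enqueue Mae → queue [Mae]
Visit Mae → queue []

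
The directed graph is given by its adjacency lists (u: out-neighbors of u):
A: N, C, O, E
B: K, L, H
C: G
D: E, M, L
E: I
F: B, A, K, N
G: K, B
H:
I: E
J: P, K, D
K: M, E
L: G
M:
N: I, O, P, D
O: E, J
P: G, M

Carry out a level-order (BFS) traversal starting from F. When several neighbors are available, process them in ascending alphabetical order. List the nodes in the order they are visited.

F A B K N C E O H L M D I P G J

Visit F; enqueue A, B, K, N → queue [A, B, K, N]
Visit A; enqueue C, E, O → queue [B, K, N, C, E, O]
Visit B; enqueue H, L → queue [K, N, C, E, O, H, L]
Visit K; enqueue M → queue [N, C, E, O, H, L, M]
Visit N; enqueue D, I, P → queue [C, E, O, H, L, M, D, I, P]
Visit C; enqueue G → queue [E, O, H, L, M, D, I, P, G]
Visit E → queue [O, H, L, M, D, I, P, G]
Visit O; enqueue J → queue [H, L, M, D, I, P, G, J]
Visit H → queue [L, M, D, I, P, G, J]
Visit L → queue [M, D, I, P, G, J]
Visit M → queue [D, I, P, G, J]
Visit D → queue [I, P, G, J]
Visit I → queue [P, G, J]
Visit P → queue [G, J]
Visit G → queue [J]
Visit J → queue []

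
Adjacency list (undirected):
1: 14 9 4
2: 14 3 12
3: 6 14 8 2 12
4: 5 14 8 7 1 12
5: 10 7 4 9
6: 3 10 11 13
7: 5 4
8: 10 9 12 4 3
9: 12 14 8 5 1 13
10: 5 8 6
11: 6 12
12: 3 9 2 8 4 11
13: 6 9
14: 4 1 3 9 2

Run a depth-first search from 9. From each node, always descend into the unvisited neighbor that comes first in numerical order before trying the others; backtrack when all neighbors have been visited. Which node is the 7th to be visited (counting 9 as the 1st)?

6

Visit 9
9 → 1
1 → 4
4 → 5
5 → 7
5 → 10
10 → 6
6 → 3
3 → 2
2 → 12
12 → 8
12 → 11
2 → 14
6 → 13

Visit order: 9, 1, 4, 5, 7, 10, 6, 3, 2, 12, 8, 11, 14, 13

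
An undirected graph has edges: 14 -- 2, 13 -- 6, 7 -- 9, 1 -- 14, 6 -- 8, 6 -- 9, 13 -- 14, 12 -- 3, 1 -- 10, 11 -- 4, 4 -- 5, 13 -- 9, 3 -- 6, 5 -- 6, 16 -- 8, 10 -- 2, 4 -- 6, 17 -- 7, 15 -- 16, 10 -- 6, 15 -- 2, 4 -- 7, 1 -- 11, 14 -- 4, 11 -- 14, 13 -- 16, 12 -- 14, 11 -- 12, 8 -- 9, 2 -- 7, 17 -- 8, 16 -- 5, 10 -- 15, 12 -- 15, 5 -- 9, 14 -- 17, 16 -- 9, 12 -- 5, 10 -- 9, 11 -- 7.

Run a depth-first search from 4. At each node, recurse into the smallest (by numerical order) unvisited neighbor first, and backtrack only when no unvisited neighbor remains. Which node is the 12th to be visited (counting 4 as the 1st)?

Visit 4
4 → 5
5 → 6
6 → 3
3 → 12
12 → 11
11 → 1
1 → 10
10 → 2
2 → 7
7 → 9
9 → 8
8 → 16
16 → 13
13 → 14
14 → 17
16 → 15

Visit order: 4, 5, 6, 3, 12, 11, 1, 10, 2, 7, 9, 8, 16, 13, 14, 17, 15

8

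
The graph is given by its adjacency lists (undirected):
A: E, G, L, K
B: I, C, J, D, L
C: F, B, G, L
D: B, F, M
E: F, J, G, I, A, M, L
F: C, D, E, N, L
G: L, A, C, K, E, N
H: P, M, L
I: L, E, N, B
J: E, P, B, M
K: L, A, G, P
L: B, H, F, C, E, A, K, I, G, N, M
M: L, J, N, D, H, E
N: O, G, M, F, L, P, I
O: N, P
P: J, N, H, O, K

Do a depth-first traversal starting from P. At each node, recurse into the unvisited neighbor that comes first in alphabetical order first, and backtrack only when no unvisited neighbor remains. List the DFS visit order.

P -> H -> L -> A -> E -> F -> C -> B -> D -> M -> J -> N -> G -> K -> I -> O

Visit P
P → H
H → L
L → A
A → E
E → F
F → C
C → B
B → D
D → M
M → J
M → N
N → G
G → K
N → I
N → O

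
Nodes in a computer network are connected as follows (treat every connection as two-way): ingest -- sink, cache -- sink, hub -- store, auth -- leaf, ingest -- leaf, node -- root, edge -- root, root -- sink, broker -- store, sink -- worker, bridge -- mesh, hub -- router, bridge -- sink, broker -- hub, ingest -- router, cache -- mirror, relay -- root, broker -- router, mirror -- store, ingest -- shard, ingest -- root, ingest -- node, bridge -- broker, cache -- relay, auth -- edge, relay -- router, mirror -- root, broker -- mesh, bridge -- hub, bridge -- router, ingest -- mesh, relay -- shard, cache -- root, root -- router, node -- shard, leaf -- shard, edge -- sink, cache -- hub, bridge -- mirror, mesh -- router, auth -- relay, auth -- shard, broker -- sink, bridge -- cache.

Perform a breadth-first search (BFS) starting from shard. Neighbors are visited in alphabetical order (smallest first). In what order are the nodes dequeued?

Visit shard; enqueue auth, ingest, leaf, node, relay → queue [auth, ingest, leaf, node, relay]
Visit auth; enqueue edge → queue [ingest, leaf, node, relay, edge]
Visit ingest; enqueue mesh, root, router, sink → queue [leaf, node, relay, edge, mesh, root, router, sink]
Visit leaf → queue [node, relay, edge, mesh, root, router, sink]
Visit node → queue [relay, edge, mesh, root, router, sink]
Visit relay; enqueue cache → queue [edge, mesh, root, router, sink, cache]
Visit edge → queue [mesh, root, router, sink, cache]
Visit mesh; enqueue bridge, broker → queue [root, router, sink, cache, bridge, broker]
Visit root; enqueue mirror → queue [router, sink, cache, bridge, broker, mirror]
Visit router; enqueue hub → queue [sink, cache, bridge, broker, mirror, hub]
Visit sink; enqueue worker → queue [cache, bridge, broker, mirror, hub, worker]
Visit cache → queue [bridge, broker, mirror, hub, worker]
Visit bridge → queue [broker, mirror, hub, worker]
Visit broker; enqueue store → queue [mirror, hub, worker, store]
Visit mirror → queue [hub, worker, store]
Visit hub → queue [worker, store]
Visit worker → queue [store]
Visit store → queue []

shard auth ingest leaf node relay edge mesh root router sink cache bridge broker mirror hub worker store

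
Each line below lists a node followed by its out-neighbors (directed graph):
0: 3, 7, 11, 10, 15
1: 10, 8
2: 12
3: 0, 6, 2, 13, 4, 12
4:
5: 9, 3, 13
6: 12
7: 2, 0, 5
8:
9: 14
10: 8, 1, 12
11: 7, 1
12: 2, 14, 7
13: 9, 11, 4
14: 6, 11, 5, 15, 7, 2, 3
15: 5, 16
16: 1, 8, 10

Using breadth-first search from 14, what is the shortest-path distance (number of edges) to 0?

Level 0: 14
Level 1: 2, 3, 5, 6, 7, 11, 15
Level 2: 0, 1, 4, 9, 12, 13, 16
Level 3: 8, 10
0 first appears at level 2.

2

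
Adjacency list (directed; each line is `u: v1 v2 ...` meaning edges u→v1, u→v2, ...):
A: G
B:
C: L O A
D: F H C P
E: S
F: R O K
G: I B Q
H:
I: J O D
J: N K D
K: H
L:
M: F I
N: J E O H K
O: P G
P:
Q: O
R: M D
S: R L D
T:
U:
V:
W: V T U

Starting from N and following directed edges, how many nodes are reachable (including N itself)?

19

BFS from N visits: N, E, H, J, K, O, S, D, G, P, L, R, C, F, B, I, Q, M, A
Reachable nodes: 19 of 23 total.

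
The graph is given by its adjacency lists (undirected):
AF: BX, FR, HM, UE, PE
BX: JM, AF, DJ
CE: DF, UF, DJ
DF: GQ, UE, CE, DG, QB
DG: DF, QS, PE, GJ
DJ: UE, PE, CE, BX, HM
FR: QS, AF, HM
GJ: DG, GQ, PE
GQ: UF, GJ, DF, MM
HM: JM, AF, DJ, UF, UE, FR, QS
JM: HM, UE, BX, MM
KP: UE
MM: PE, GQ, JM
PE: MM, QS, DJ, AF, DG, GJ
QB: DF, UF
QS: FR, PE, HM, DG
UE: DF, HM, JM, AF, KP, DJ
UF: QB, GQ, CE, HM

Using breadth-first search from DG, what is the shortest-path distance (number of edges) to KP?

Level 0: DG
Level 1: DF, GJ, PE, QS
Level 2: AF, CE, DJ, FR, GQ, HM, MM, QB, UE
Level 3: BX, JM, KP, UF
KP first appears at level 3.

3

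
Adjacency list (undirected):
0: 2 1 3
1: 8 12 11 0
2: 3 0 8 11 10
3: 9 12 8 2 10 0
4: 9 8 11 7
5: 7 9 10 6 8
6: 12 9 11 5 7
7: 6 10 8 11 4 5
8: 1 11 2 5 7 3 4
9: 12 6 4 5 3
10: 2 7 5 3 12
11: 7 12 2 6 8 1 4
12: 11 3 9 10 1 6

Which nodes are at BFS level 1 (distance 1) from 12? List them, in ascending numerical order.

Level 0: 12
Level 1: 1, 3, 6, 9, 10, 11
Level 2: 0, 2, 4, 5, 7, 8

1, 3, 6, 9, 10, 11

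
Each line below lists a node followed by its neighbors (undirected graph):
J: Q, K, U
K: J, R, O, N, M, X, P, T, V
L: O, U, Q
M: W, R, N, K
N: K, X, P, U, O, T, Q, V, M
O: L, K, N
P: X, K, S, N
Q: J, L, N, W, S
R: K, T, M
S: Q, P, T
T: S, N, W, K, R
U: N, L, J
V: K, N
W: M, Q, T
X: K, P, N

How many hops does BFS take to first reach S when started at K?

Level 0: K
Level 1: J, M, N, O, P, R, T, V, X
Level 2: L, Q, S, U, W
S first appears at level 2.

2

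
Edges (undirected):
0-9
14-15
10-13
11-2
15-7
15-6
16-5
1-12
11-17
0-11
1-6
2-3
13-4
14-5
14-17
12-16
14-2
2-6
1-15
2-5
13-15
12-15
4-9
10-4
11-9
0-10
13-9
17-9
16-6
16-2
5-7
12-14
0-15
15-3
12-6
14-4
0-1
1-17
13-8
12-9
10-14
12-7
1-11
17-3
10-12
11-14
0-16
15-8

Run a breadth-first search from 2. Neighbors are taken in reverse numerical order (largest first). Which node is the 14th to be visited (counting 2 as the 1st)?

9

Visit 2; enqueue 16, 14, 11, 6, 5, 3 → queue [16, 14, 11, 6, 5, 3]
Visit 16; enqueue 12, 0 → queue [14, 11, 6, 5, 3, 12, 0]
Visit 14; enqueue 17, 15, 10, 4 → queue [11, 6, 5, 3, 12, 0, 17, 15, 10, 4]
Visit 11; enqueue 9, 1 → queue [6, 5, 3, 12, 0, 17, 15, 10, 4, 9, 1]
Visit 6 → queue [5, 3, 12, 0, 17, 15, 10, 4, 9, 1]
Visit 5; enqueue 7 → queue [3, 12, 0, 17, 15, 10, 4, 9, 1, 7]
Visit 3 → queue [12, 0, 17, 15, 10, 4, 9, 1, 7]
Visit 12 → queue [0, 17, 15, 10, 4, 9, 1, 7]
Visit 0 → queue [17, 15, 10, 4, 9, 1, 7]
Visit 17 → queue [15, 10, 4, 9, 1, 7]
Visit 15; enqueue 13, 8 → queue [10, 4, 9, 1, 7, 13, 8]
Visit 10 → queue [4, 9, 1, 7, 13, 8]
Visit 4 → queue [9, 1, 7, 13, 8]
Visit 9 → queue [1, 7, 13, 8]
Visit 1 → queue [7, 13, 8]
Visit 7 → queue [13, 8]
Visit 13 → queue [8]
Visit 8 → queue []

Visit order: 2, 16, 14, 11, 6, 5, 3, 12, 0, 17, 15, 10, 4, 9, 1, 7, 13, 8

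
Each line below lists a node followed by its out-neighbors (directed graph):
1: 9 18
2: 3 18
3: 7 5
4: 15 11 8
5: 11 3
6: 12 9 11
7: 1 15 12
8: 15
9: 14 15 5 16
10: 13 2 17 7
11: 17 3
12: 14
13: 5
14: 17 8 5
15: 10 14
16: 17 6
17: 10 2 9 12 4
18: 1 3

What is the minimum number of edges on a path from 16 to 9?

2

Level 0: 16
Level 1: 6, 17
Level 2: 2, 4, 9, 10, 11, 12
Level 3: 3, 5, 7, 8, 13, 14, 15, 18
Level 4: 1
9 first appears at level 2.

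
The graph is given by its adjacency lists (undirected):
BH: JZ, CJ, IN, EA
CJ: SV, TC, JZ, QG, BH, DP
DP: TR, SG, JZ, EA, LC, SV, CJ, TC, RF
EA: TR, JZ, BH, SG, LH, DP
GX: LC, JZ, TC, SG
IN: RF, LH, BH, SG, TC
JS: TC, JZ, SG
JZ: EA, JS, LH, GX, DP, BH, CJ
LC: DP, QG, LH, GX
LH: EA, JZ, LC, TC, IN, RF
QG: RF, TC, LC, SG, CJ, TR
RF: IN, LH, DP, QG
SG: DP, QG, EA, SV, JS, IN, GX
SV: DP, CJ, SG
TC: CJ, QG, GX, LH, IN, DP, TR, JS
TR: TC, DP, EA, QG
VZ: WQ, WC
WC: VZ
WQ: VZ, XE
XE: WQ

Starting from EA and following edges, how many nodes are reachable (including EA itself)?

BFS from EA visits: EA, BH, DP, JZ, LH, SG, TR, CJ, IN, LC, RF, SV, TC, GX, JS, QG
Reachable nodes: 16 of 20 total.

16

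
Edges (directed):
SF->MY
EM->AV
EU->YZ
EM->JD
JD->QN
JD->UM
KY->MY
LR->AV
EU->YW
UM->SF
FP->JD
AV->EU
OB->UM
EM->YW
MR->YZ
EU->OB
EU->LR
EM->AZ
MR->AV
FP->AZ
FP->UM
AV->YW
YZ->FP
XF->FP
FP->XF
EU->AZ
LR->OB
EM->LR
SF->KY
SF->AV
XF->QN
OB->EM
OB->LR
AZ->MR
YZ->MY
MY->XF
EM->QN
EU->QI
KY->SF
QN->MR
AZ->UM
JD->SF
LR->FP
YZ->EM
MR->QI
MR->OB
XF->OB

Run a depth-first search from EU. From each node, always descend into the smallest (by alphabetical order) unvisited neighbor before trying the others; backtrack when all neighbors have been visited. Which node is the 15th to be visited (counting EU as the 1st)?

UM

Visit EU
EU → AZ
AZ → MR
MR → AV
AV → YW
MR → OB
OB → EM
EM → JD
JD → QN
JD → SF
SF → KY
KY → MY
MY → XF
XF → FP
FP → UM
EM → LR
MR → QI
MR → YZ

Visit order: EU, AZ, MR, AV, YW, OB, EM, JD, QN, SF, KY, MY, XF, FP, UM, LR, QI, YZ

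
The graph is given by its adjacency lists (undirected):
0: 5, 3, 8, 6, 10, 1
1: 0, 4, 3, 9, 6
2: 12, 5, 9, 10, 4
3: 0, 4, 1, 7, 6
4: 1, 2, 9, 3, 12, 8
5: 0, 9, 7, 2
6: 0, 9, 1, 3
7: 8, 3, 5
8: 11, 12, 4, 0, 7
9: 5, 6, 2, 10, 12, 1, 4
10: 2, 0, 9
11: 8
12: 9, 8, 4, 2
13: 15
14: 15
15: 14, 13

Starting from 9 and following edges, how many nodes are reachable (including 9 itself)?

BFS from 9 visits: 9, 12, 10, 6, 5, 4, 2, 1, 8, 0, 3, 7, 11
Reachable nodes: 13 of 16 total.

13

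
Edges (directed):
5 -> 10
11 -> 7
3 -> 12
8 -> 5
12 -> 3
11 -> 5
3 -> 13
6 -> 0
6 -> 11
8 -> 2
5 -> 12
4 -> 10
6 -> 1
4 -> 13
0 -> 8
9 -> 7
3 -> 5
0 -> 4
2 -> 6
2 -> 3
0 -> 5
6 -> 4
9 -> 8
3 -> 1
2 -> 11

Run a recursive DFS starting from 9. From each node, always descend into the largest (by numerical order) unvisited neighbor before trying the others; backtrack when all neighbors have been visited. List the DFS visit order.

9 -> 8 -> 5 -> 12 -> 3 -> 13 -> 1 -> 10 -> 2 -> 11 -> 7 -> 6 -> 4 -> 0

Visit 9
9 → 8
8 → 5
5 → 12
12 → 3
3 → 13
3 → 1
5 → 10
8 → 2
2 → 11
11 → 7
2 → 6
6 → 4
6 → 0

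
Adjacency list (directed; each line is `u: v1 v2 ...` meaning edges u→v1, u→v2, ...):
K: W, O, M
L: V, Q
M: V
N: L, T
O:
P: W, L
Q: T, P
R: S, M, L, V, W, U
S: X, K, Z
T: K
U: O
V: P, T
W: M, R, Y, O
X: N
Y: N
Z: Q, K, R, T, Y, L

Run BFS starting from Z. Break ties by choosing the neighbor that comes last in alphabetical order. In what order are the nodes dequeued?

Z -> Y -> T -> R -> Q -> L -> K -> N -> W -> V -> U -> S -> M -> P -> O -> X

Visit Z; enqueue Y, T, R, Q, L, K → queue [Y, T, R, Q, L, K]
Visit Y; enqueue N → queue [T, R, Q, L, K, N]
Visit T → queue [R, Q, L, K, N]
Visit R; enqueue W, V, U, S, M → queue [Q, L, K, N, W, V, U, S, M]
Visit Q; enqueue P → queue [L, K, N, W, V, U, S, M, P]
Visit L → queue [K, N, W, V, U, S, M, P]
Visit K; enqueue O → queue [N, W, V, U, S, M, P, O]
Visit N → queue [W, V, U, S, M, P, O]
Visit W → queue [V, U, S, M, P, O]
Visit V → queue [U, S, M, P, O]
Visit U → queue [S, M, P, O]
Visit S; enqueue X → queue [M, P, O, X]
Visit M → queue [P, O, X]
Visit P → queue [O, X]
Visit O → queue [X]
Visit X → queue []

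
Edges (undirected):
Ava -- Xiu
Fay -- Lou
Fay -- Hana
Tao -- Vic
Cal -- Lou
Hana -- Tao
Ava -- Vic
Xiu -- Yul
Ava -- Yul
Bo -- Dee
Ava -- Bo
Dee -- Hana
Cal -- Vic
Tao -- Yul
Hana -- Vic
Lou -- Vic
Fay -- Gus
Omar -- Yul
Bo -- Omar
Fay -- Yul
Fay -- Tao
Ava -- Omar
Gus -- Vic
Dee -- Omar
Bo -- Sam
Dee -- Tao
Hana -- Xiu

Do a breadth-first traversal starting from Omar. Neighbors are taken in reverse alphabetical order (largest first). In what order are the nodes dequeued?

Visit Omar; enqueue Yul, Dee, Bo, Ava → queue [Yul, Dee, Bo, Ava]
Visit Yul; enqueue Xiu, Tao, Fay → queue [Dee, Bo, Ava, Xiu, Tao, Fay]
Visit Dee; enqueue Hana → queue [Bo, Ava, Xiu, Tao, Fay, Hana]
Visit Bo; enqueue Sam → queue [Ava, Xiu, Tao, Fay, Hana, Sam]
Visit Ava; enqueue Vic → queue [Xiu, Tao, Fay, Hana, Sam, Vic]
Visit Xiu → queue [Tao, Fay, Hana, Sam, Vic]
Visit Tao → queue [Fay, Hana, Sam, Vic]
Visit Fay; enqueue Lou, Gus → queue [Hana, Sam, Vic, Lou, Gus]
Visit Hana → queue [Sam, Vic, Lou, Gus]
Visit Sam → queue [Vic, Lou, Gus]
Visit Vic; enqueue Cal → queue [Lou, Gus, Cal]
Visit Lou → queue [Gus, Cal]
Visit Gus → queue [Cal]
Visit Cal → queue []

Omar, Yul, Dee, Bo, Ava, Xiu, Tao, Fay, Hana, Sam, Vic, Lou, Gus, Cal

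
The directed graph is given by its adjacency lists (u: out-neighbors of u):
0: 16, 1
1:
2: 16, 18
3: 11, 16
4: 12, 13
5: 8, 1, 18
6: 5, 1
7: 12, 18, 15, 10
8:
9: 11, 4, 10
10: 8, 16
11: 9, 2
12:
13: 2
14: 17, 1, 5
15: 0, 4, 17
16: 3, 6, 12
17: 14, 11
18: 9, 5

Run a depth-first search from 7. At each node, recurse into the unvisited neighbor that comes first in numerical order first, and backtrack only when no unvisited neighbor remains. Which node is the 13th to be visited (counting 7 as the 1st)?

12

Visit 7
7 → 10
10 → 8
10 → 16
16 → 3
3 → 11
11 → 2
2 → 18
18 → 5
5 → 1
18 → 9
9 → 4
4 → 12
4 → 13
16 → 6
7 → 15
15 → 0
15 → 17
17 → 14

Visit order: 7, 10, 8, 16, 3, 11, 2, 18, 5, 1, 9, 4, 12, 13, 6, 15, 0, 17, 14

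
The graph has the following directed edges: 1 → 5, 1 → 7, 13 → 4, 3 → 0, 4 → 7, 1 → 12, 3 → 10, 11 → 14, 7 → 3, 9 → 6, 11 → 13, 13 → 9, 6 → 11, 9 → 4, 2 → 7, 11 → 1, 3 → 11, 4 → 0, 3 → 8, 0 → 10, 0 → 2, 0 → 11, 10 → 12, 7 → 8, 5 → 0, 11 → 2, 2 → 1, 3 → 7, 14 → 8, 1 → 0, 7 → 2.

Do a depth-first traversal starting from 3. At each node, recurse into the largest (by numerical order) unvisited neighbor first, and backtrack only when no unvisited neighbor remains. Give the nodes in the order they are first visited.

Visit 3
3 → 11
11 → 14
14 → 8
11 → 13
13 → 9
9 → 6
9 → 4
4 → 7
7 → 2
2 → 1
1 → 12
1 → 5
5 → 0
0 → 10

3 11 14 8 13 9 6 4 7 2 1 12 5 0 10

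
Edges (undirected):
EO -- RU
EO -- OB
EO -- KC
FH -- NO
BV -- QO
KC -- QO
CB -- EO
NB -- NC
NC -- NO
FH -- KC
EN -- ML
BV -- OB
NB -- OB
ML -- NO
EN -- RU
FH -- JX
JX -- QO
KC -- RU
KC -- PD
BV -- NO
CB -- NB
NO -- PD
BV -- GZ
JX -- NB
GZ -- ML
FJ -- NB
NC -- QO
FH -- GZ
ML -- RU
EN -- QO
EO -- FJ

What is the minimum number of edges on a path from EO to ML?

Level 0: EO
Level 1: CB, FJ, KC, OB, RU
Level 2: BV, EN, FH, ML, NB, PD, QO
Level 3: GZ, JX, NC, NO
ML first appears at level 2.

2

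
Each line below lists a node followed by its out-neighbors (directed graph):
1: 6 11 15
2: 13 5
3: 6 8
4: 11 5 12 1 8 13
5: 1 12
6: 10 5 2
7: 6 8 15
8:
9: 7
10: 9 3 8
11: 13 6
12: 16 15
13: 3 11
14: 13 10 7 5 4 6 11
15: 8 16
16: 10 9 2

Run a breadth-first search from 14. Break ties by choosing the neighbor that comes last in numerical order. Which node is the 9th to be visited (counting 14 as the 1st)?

Visit 14; enqueue 13, 11, 10, 7, 6, 5, 4 → queue [13, 11, 10, 7, 6, 5, 4]
Visit 13; enqueue 3 → queue [11, 10, 7, 6, 5, 4, 3]
Visit 11 → queue [10, 7, 6, 5, 4, 3]
Visit 10; enqueue 9, 8 → queue [7, 6, 5, 4, 3, 9, 8]
Visit 7; enqueue 15 → queue [6, 5, 4, 3, 9, 8, 15]
Visit 6; enqueue 2 → queue [5, 4, 3, 9, 8, 15, 2]
Visit 5; enqueue 12, 1 → queue [4, 3, 9, 8, 15, 2, 12, 1]
Visit 4 → queue [3, 9, 8, 15, 2, 12, 1]
Visit 3 → queue [9, 8, 15, 2, 12, 1]
Visit 9 → queue [8, 15, 2, 12, 1]
Visit 8 → queue [15, 2, 12, 1]
Visit 15; enqueue 16 → queue [2, 12, 1, 16]
Visit 2 → queue [12, 1, 16]
Visit 12 → queue [1, 16]
Visit 1 → queue [16]
Visit 16 → queue []

Visit order: 14, 13, 11, 10, 7, 6, 5, 4, 3, 9, 8, 15, 2, 12, 1, 16

3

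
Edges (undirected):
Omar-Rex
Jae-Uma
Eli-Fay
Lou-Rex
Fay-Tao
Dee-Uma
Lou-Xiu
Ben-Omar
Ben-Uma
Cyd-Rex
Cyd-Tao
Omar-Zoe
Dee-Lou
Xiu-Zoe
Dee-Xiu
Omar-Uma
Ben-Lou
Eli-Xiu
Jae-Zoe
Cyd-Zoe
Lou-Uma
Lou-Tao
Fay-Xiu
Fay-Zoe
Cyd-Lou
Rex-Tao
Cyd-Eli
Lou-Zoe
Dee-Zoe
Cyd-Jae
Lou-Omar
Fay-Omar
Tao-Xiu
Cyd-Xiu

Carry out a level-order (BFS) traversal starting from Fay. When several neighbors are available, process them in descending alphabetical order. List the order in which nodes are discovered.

Visit Fay; enqueue Zoe, Xiu, Tao, Omar, Eli → queue [Zoe, Xiu, Tao, Omar, Eli]
Visit Zoe; enqueue Lou, Jae, Dee, Cyd → queue [Xiu, Tao, Omar, Eli, Lou, Jae, Dee, Cyd]
Visit Xiu → queue [Tao, Omar, Eli, Lou, Jae, Dee, Cyd]
Visit Tao; enqueue Rex → queue [Omar, Eli, Lou, Jae, Dee, Cyd, Rex]
Visit Omar; enqueue Uma, Ben → queue [Eli, Lou, Jae, Dee, Cyd, Rex, Uma, Ben]
Visit Eli → queue [Lou, Jae, Dee, Cyd, Rex, Uma, Ben]
Visit Lou → queue [Jae, Dee, Cyd, Rex, Uma, Ben]
Visit Jae → queue [Dee, Cyd, Rex, Uma, Ben]
Visit Dee → queue [Cyd, Rex, Uma, Ben]
Visit Cyd → queue [Rex, Uma, Ben]
Visit Rex → queue [Uma, Ben]
Visit Uma → queue [Ben]
Visit Ben → queue []

Fay, Zoe, Xiu, Tao, Omar, Eli, Lou, Jae, Dee, Cyd, Rex, Uma, Ben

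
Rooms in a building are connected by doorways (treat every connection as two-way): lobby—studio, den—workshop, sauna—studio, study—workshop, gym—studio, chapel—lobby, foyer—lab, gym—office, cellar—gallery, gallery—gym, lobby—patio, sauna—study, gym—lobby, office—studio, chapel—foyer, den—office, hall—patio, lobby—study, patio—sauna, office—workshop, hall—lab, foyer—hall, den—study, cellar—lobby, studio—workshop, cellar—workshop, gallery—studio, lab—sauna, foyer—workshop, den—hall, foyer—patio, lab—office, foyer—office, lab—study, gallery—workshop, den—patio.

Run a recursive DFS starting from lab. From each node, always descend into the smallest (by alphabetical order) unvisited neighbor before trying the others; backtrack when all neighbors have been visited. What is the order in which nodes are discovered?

Visit lab
lab → foyer
foyer → chapel
chapel → lobby
lobby → cellar
cellar → gallery
gallery → gym
gym → office
office → den
den → hall
hall → patio
patio → sauna
sauna → studio
studio → workshop
workshop → study

lab -> foyer -> chapel -> lobby -> cellar -> gallery -> gym -> office -> den -> hall -> patio -> sauna -> studio -> workshop -> study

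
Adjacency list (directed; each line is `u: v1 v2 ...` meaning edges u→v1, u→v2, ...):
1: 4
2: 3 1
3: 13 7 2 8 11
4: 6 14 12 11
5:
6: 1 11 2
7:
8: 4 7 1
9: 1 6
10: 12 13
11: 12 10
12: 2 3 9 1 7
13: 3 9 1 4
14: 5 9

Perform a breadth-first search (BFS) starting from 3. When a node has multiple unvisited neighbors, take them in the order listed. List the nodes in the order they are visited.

3, 13, 7, 2, 8, 11, 9, 1, 4, 12, 10, 6, 14, 5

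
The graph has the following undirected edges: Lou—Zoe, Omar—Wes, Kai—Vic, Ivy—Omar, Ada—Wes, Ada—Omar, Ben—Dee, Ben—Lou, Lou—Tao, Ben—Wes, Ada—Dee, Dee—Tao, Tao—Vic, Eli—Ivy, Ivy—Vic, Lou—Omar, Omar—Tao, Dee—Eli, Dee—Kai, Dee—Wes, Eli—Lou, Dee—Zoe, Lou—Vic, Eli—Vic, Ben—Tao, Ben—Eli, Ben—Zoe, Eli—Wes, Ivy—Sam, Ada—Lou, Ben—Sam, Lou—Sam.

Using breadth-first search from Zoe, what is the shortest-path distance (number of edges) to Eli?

2

Level 0: Zoe
Level 1: Ben, Dee, Lou
Level 2: Ada, Eli, Kai, Omar, Sam, Tao, Vic, Wes
Level 3: Ivy
Eli first appears at level 2.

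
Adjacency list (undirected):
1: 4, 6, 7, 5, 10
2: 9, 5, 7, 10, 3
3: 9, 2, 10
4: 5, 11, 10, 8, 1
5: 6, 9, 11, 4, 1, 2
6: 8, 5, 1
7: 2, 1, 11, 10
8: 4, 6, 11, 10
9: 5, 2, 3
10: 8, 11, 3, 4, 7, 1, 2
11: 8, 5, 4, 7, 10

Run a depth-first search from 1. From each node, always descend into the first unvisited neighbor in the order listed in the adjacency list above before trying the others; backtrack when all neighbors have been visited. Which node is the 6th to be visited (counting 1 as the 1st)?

11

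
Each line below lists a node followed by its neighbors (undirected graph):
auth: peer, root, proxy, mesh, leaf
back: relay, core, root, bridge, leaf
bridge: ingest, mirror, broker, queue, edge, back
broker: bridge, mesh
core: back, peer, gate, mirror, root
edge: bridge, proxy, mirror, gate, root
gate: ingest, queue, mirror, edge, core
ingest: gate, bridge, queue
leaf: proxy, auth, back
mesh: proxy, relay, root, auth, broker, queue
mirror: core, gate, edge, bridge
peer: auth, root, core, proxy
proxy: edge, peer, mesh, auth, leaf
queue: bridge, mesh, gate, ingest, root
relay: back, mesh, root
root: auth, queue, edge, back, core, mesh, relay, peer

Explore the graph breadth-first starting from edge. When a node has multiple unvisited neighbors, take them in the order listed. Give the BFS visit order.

edge → bridge → proxy → mirror → gate → root → ingest → broker → queue → back → peer → mesh → auth → leaf → core → relay

Visit edge; enqueue bridge, proxy, mirror, gate, root → queue [bridge, proxy, mirror, gate, root]
Visit bridge; enqueue ingest, broker, queue, back → queue [proxy, mirror, gate, root, ingest, broker, queue, back]
Visit proxy; enqueue peer, mesh, auth, leaf → queue [mirror, gate, root, ingest, broker, queue, back, peer, mesh, auth, leaf]
Visit mirror; enqueue core → queue [gate, root, ingest, broker, queue, back, peer, mesh, auth, leaf, core]
Visit gate → queue [root, ingest, broker, queue, back, peer, mesh, auth, leaf, core]
Visit root; enqueue relay → queue [ingest, broker, queue, back, peer, mesh, auth, leaf, core, relay]
Visit ingest → queue [broker, queue, back, peer, mesh, auth, leaf, core, relay]
Visit broker → queue [queue, back, peer, mesh, auth, leaf, core, relay]
Visit queue → queue [back, peer, mesh, auth, leaf, core, relay]
Visit back → queue [peer, mesh, auth, leaf, core, relay]
Visit peer → queue [mesh, auth, leaf, core, relay]
Visit mesh → queue [auth, leaf, core, relay]
Visit auth → queue [leaf, core, relay]
Visit leaf → queue [core, relay]
Visit core → queue [relay]
Visit relay → queue []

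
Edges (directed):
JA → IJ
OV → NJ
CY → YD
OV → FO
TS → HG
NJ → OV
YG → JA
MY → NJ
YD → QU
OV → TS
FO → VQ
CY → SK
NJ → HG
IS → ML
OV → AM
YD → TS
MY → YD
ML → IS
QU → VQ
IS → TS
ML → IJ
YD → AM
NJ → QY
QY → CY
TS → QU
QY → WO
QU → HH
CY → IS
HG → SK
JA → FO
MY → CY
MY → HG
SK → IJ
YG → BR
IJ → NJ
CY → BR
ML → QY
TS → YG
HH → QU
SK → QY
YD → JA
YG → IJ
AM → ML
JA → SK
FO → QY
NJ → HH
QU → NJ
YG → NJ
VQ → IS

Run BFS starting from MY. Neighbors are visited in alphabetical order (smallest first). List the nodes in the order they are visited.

Visit MY; enqueue CY, HG, NJ, YD → queue [CY, HG, NJ, YD]
Visit CY; enqueue BR, IS, SK → queue [HG, NJ, YD, BR, IS, SK]
Visit HG → queue [NJ, YD, BR, IS, SK]
Visit NJ; enqueue HH, OV, QY → queue [YD, BR, IS, SK, HH, OV, QY]
Visit YD; enqueue AM, JA, QU, TS → queue [BR, IS, SK, HH, OV, QY, AM, JA, QU, TS]
Visit BR → queue [IS, SK, HH, OV, QY, AM, JA, QU, TS]
Visit IS; enqueue ML → queue [SK, HH, OV, QY, AM, JA, QU, TS, ML]
Visit SK; enqueue IJ → queue [HH, OV, QY, AM, JA, QU, TS, ML, IJ]
Visit HH → queue [OV, QY, AM, JA, QU, TS, ML, IJ]
Visit OV; enqueue FO → queue [QY, AM, JA, QU, TS, ML, IJ, FO]
Visit QY; enqueue WO → queue [AM, JA, QU, TS, ML, IJ, FO, WO]
Visit AM → queue [JA, QU, TS, ML, IJ, FO, WO]
Visit JA → queue [QU, TS, ML, IJ, FO, WO]
Visit QU; enqueue VQ → queue [TS, ML, IJ, FO, WO, VQ]
Visit TS; enqueue YG → queue [ML, IJ, FO, WO, VQ, YG]
Visit ML → queue [IJ, FO, WO, VQ, YG]
Visit IJ → queue [FO, WO, VQ, YG]
Visit FO → queue [WO, VQ, YG]
Visit WO → queue [VQ, YG]
Visit VQ → queue [YG]
Visit YG → queue []

MY, CY, HG, NJ, YD, BR, IS, SK, HH, OV, QY, AM, JA, QU, TS, ML, IJ, FO, WO, VQ, YG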